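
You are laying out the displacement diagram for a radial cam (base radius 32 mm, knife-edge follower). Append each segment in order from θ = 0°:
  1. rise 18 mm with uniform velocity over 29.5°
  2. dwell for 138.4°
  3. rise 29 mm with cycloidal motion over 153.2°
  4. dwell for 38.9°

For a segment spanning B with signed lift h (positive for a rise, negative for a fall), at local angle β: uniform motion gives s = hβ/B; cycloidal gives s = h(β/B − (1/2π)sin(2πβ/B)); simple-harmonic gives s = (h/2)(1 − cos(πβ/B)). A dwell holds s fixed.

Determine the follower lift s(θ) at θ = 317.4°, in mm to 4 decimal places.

seg 1 [0°–29.5°] uniform, h=18: full span → s += 18 → s = 18.0000
seg 2 [29.5°–167.9°] dwell: s stays 18.0000
seg 3 [167.9°–321.1°] cycloidal, h=29: θ=317.4° here. β=149.5, B=153.2. 29·(0.9758 − sin(2π·0.9758)/(2π)) = 28.9973 → s = 46.9973

46.9973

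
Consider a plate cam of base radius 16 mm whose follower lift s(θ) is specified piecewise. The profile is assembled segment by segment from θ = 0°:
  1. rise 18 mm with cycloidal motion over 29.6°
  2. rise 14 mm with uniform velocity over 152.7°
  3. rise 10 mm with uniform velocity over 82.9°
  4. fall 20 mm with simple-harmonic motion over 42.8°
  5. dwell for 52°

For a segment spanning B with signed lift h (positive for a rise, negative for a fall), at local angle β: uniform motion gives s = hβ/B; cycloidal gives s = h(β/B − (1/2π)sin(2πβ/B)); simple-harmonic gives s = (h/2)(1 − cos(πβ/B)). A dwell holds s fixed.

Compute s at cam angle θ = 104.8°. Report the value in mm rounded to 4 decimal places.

seg 1 [0°–29.6°] cycloidal, h=18: full span → s += 18 → s = 18.0000
seg 2 [29.6°–182.3°] uniform, h=14: θ=104.8° here. β=75.2, B=152.7. 14·75.2/152.7 = 6.8946 → s = 24.8946

24.8946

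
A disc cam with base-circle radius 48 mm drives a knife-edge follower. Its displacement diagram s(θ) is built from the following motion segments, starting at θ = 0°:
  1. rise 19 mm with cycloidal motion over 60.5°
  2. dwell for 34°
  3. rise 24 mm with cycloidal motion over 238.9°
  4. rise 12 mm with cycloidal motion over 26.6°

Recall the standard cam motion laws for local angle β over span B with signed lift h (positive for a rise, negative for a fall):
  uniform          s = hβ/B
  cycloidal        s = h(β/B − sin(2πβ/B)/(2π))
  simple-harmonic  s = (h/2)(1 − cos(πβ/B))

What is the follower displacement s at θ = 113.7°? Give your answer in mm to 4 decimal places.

seg 1 [0°–60.5°] cycloidal, h=19: full span → s += 19 → s = 19.0000
seg 2 [60.5°–94.5°] dwell: s stays 19.0000
seg 3 [94.5°–333.4°] cycloidal, h=24: θ=113.7° here. β=19.2, B=238.9. 24·(0.0804 − sin(2π·0.0804)/(2π)) = 0.0809 → s = 19.0809

19.0809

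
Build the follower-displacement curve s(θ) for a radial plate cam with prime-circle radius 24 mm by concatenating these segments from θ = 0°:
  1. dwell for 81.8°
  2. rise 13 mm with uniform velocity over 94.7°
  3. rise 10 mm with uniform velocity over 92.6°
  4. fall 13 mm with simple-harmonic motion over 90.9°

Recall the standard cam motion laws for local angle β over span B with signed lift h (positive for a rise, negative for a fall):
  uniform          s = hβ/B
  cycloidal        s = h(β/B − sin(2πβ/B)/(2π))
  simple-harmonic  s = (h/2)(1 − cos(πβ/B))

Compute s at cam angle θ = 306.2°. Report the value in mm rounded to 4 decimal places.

seg 1 [0°–81.8°] dwell: s stays 0.0000
seg 2 [81.8°–176.5°] uniform, h=13: full span → s += 13 → s = 13.0000
seg 3 [176.5°–269.1°] uniform, h=10: full span → s += 10 → s = 23.0000
seg 4 [269.1°–360°] simple-harmonic, h=-13: θ=306.2° here. β=37.1, B=90.9. -13/2·(1 − cos(π·0.4081)) = -4.6501 → s = 18.3499

18.3499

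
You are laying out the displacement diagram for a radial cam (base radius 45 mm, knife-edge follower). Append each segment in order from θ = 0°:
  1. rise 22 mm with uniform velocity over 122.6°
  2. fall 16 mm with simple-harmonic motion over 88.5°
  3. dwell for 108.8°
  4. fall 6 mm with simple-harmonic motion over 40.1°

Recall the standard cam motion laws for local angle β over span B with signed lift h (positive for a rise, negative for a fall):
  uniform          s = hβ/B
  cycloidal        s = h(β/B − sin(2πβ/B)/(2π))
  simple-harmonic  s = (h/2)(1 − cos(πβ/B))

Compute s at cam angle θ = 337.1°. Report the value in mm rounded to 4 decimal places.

seg 1 [0°–122.6°] uniform, h=22: full span → s += 22 → s = 22.0000
seg 2 [122.6°–211.1°] simple-harmonic, h=-16: full span → s += -16 → s = 6.0000
seg 3 [211.1°–319.9°] dwell: s stays 6.0000
seg 4 [319.9°–360°] simple-harmonic, h=-6: θ=337.1° here. β=17.2, B=40.1. -6/2·(1 − cos(π·0.4289)) = -2.3357 → s = 3.6643

3.6643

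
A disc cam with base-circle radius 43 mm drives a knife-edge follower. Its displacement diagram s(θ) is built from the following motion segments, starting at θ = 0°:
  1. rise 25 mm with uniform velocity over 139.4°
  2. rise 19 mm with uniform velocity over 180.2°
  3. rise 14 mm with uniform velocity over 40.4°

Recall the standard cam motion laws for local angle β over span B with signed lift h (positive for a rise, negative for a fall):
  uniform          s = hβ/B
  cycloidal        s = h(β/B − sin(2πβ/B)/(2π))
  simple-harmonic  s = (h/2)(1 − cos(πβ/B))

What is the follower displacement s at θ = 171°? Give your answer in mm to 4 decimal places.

seg 1 [0°–139.4°] uniform, h=25: full span → s += 25 → s = 25.0000
seg 2 [139.4°–319.6°] uniform, h=19: θ=171° here. β=31.6, B=180.2. 19·31.6/180.2 = 3.3319 → s = 28.3319

28.3319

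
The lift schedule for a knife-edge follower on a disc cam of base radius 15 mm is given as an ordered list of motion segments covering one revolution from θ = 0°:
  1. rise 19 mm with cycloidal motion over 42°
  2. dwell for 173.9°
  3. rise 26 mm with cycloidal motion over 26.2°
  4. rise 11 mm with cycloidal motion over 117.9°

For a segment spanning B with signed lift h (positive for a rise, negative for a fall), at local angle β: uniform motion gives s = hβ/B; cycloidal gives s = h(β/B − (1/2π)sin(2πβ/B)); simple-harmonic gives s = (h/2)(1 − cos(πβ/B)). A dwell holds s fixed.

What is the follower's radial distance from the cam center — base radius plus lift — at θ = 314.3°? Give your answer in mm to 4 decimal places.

seg 1 [0°–42°] cycloidal, h=19: full span → s += 19 → s = 19.0000
seg 2 [42°–215.9°] dwell: s stays 19.0000
seg 3 [215.9°–242.1°] cycloidal, h=26: full span → s += 26 → s = 45.0000
seg 4 [242.1°–360°] cycloidal, h=11: θ=314.3° here. β=72.2, B=117.9. 11·(0.6124 − sin(2π·0.6124)/(2π)) = 7.8722 → s = 52.8722
radial distance = base radius + s = 15 + 52.8722 = 67.8722

67.8722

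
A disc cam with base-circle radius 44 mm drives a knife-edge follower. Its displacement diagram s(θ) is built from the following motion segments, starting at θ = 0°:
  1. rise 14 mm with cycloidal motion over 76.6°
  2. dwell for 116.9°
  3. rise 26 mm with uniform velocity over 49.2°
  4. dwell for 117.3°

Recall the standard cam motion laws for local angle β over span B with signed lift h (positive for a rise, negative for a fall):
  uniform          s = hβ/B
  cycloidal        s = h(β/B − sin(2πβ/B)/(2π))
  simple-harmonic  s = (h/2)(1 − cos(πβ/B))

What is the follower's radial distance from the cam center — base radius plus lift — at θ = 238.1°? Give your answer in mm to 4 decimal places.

seg 1 [0°–76.6°] cycloidal, h=14: full span → s += 14 → s = 14.0000
seg 2 [76.6°–193.5°] dwell: s stays 14.0000
seg 3 [193.5°–242.7°] uniform, h=26: θ=238.1° here. β=44.6, B=49.2. 26·44.6/49.2 = 23.5691 → s = 37.5691
radial distance = base radius + s = 44 + 37.5691 = 81.5691

81.5691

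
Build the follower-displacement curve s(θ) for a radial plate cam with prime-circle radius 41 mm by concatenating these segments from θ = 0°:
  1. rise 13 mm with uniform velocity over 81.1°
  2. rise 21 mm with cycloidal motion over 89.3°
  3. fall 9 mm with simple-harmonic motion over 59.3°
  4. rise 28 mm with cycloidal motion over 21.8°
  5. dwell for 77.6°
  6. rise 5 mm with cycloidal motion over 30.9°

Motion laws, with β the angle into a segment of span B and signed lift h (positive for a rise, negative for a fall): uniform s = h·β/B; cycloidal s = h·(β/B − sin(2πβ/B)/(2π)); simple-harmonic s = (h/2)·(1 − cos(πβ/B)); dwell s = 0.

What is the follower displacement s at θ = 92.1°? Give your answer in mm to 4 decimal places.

seg 1 [0°–81.1°] uniform, h=13: full span → s += 13 → s = 13.0000
seg 2 [81.1°–170.4°] cycloidal, h=21: θ=92.1° here. β=11, B=89.3. 21·(0.1232 − sin(2π·0.1232)/(2π)) = 0.2506 → s = 13.2506

13.2506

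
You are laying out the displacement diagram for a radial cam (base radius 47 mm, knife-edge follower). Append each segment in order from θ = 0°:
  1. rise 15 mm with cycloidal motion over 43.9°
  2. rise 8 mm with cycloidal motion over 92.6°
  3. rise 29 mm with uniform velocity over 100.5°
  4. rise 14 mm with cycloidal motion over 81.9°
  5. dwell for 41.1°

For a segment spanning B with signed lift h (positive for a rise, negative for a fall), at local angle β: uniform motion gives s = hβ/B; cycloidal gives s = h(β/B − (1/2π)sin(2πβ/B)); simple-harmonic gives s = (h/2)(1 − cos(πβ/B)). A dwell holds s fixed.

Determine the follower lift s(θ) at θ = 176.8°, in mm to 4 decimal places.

seg 1 [0°–43.9°] cycloidal, h=15: full span → s += 15 → s = 15.0000
seg 2 [43.9°–136.5°] cycloidal, h=8: full span → s += 8 → s = 23.0000
seg 3 [136.5°–237°] uniform, h=29: θ=176.8° here. β=40.3, B=100.5. 29·40.3/100.5 = 11.6289 → s = 34.6289

34.6289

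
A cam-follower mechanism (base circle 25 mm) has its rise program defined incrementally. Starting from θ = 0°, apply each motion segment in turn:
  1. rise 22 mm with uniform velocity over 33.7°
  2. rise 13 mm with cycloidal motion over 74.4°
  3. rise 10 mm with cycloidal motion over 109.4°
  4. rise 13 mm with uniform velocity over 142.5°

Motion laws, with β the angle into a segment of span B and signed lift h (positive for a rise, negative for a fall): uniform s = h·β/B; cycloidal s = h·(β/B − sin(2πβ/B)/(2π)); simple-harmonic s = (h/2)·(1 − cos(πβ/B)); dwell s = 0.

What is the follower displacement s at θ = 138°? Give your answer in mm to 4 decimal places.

seg 1 [0°–33.7°] uniform, h=22: full span → s += 22 → s = 22.0000
seg 2 [33.7°–108.1°] cycloidal, h=13: full span → s += 13 → s = 35.0000
seg 3 [108.1°–217.5°] cycloidal, h=10: θ=138° here. β=29.9, B=109.4. 10·(0.2733 − sin(2π·0.2733)/(2π)) = 1.1586 → s = 36.1586

36.1586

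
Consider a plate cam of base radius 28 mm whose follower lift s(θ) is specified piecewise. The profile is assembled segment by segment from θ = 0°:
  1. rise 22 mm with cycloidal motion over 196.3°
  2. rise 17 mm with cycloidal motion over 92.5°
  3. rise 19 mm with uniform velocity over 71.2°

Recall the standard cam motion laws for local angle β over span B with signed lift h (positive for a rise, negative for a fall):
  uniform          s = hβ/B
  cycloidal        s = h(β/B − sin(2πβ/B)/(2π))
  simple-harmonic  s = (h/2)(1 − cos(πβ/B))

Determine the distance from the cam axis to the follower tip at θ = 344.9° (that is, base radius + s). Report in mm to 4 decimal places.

seg 1 [0°–196.3°] cycloidal, h=22: full span → s += 22 → s = 22.0000
seg 2 [196.3°–288.8°] cycloidal, h=17: full span → s += 17 → s = 39.0000
seg 3 [288.8°–360°] uniform, h=19: θ=344.9° here. β=56.1, B=71.2. 19·56.1/71.2 = 14.9705 → s = 53.9705
radial distance = base radius + s = 28 + 53.9705 = 81.9705

81.9705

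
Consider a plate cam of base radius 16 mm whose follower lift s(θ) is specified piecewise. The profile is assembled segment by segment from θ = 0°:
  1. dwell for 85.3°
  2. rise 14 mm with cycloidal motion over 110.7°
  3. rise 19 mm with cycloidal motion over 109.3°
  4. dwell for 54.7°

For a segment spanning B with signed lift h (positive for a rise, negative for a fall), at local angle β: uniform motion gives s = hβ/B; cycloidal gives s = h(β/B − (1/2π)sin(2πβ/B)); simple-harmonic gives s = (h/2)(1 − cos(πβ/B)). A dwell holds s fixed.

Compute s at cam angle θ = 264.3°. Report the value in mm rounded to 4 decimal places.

seg 1 [0°–85.3°] dwell: s stays 0.0000
seg 2 [85.3°–196°] cycloidal, h=14: full span → s += 14 → s = 14.0000
seg 3 [196°–305.3°] cycloidal, h=19: θ=264.3° here. β=68.3, B=109.3. 19·(0.6249 − sin(2π·0.6249)/(2π)) = 14.0095 → s = 28.0095

28.0095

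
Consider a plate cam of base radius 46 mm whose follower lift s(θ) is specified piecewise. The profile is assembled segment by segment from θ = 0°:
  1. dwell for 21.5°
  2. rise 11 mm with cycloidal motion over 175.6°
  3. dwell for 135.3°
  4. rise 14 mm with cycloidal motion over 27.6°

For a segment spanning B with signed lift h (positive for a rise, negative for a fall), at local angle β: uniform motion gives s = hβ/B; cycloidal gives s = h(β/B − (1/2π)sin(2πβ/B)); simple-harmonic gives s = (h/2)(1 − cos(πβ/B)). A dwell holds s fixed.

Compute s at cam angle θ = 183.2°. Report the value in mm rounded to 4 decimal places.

seg 1 [0°–21.5°] dwell: s stays 0.0000
seg 2 [21.5°–197.1°] cycloidal, h=11: θ=183.2° here. β=161.7, B=175.6. 11·(0.9208 − sin(2π·0.9208)/(2π)) = 10.9645 → s = 10.9645

10.9645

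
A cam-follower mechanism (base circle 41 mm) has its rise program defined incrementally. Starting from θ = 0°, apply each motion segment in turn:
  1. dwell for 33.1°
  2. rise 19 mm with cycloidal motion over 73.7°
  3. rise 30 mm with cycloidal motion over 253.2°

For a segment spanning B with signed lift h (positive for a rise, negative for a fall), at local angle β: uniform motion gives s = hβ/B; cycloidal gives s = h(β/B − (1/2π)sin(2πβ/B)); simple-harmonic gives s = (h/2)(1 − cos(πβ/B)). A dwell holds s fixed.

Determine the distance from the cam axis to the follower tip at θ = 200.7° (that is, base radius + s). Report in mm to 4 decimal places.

seg 1 [0°–33.1°] dwell: s stays 0.0000
seg 2 [33.1°–106.8°] cycloidal, h=19: full span → s += 19 → s = 19.0000
seg 3 [106.8°–360°] cycloidal, h=30: θ=200.7° here. β=93.9, B=253.2. 30·(0.3709 − sin(2π·0.3709)/(2π)) = 7.6626 → s = 26.6626
radial distance = base radius + s = 41 + 26.6626 = 67.6626

67.6626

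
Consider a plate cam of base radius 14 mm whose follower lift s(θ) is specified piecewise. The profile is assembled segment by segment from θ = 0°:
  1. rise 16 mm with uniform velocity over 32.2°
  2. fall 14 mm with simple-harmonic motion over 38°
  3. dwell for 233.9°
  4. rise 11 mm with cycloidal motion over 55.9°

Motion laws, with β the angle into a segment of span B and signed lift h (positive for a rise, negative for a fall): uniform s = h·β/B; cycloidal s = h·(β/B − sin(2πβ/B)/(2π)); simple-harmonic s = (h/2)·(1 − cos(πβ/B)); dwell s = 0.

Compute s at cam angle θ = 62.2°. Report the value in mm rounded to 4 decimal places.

seg 1 [0°–32.2°] uniform, h=16: full span → s += 16 → s = 16.0000
seg 2 [32.2°–70.2°] simple-harmonic, h=-14: θ=62.2° here. β=30, B=38. -14/2·(1 − cos(π·0.7895)) = -12.5240 → s = 3.4760

3.4760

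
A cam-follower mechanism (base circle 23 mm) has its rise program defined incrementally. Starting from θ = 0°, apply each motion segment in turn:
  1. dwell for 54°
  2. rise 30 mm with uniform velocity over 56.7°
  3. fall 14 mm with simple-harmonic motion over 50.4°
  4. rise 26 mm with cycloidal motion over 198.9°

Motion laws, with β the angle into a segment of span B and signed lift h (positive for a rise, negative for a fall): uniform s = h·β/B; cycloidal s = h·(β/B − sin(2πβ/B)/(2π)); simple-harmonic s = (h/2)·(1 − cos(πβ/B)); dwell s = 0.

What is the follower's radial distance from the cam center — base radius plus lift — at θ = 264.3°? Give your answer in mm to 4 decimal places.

seg 1 [0°–54°] dwell: s stays 0.0000
seg 2 [54°–110.7°] uniform, h=30: full span → s += 30 → s = 30.0000
seg 3 [110.7°–161.1°] simple-harmonic, h=-14: full span → s += -14 → s = 16.0000
seg 4 [161.1°–360°] cycloidal, h=26: θ=264.3° here. β=103.2, B=198.9. 26·(0.5189 − sin(2π·0.5189)/(2π)) = 13.9792 → s = 29.9792
radial distance = base radius + s = 23 + 29.9792 = 52.9792

52.9792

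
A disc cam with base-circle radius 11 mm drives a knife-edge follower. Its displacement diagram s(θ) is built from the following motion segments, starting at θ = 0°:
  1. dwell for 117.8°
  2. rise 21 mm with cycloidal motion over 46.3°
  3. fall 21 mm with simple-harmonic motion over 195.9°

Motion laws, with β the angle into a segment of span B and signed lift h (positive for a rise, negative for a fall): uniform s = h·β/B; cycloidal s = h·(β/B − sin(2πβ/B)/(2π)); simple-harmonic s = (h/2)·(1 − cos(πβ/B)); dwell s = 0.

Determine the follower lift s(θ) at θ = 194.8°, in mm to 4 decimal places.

seg 1 [0°–117.8°] dwell: s stays 0.0000
seg 2 [117.8°–164.1°] cycloidal, h=21: full span → s += 21 → s = 21.0000
seg 3 [164.1°–360°] simple-harmonic, h=-21: θ=194.8° here. β=30.7, B=195.9. -21/2·(1 − cos(π·0.1567)) = -1.2470 → s = 19.7530

19.7530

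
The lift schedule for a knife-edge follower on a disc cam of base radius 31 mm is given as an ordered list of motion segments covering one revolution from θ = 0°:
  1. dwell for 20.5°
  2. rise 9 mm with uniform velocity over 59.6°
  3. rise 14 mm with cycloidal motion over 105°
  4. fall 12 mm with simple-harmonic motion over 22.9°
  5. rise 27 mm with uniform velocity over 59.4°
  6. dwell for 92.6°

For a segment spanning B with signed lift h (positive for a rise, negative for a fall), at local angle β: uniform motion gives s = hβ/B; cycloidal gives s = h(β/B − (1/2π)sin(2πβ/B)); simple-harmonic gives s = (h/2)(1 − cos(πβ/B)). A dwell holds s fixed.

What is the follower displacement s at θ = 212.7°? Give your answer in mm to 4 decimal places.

seg 1 [0°–20.5°] dwell: s stays 0.0000
seg 2 [20.5°–80.1°] uniform, h=9: full span → s += 9 → s = 9.0000
seg 3 [80.1°–185.1°] cycloidal, h=14: full span → s += 14 → s = 23.0000
seg 4 [185.1°–208°] simple-harmonic, h=-12: full span → s += -12 → s = 11.0000
seg 5 [208°–267.4°] uniform, h=27: θ=212.7° here. β=4.7, B=59.4. 27·4.7/59.4 = 2.1364 → s = 13.1364

13.1364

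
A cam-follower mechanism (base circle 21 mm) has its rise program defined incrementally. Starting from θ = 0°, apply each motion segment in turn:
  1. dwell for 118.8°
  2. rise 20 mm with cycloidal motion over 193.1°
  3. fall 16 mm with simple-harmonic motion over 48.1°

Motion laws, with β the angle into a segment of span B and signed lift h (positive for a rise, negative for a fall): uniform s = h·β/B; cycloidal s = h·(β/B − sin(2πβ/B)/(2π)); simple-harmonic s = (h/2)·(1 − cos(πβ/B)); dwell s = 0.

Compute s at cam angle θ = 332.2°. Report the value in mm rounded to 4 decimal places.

seg 1 [0°–118.8°] dwell: s stays 0.0000
seg 2 [118.8°–311.9°] cycloidal, h=20: full span → s += 20 → s = 20.0000
seg 3 [311.9°–360°] simple-harmonic, h=-16: θ=332.2° here. β=20.3, B=48.1. -16/2·(1 − cos(π·0.4220)) = -6.0601 → s = 13.9399

13.9399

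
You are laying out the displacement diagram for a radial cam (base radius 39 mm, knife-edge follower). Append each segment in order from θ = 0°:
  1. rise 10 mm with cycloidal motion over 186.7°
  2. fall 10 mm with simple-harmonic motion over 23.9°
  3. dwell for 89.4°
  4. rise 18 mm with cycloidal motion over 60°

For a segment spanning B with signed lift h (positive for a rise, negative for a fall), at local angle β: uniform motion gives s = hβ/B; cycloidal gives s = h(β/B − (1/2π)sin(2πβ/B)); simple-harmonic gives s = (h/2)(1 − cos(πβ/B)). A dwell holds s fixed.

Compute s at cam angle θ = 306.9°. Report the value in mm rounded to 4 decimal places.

seg 1 [0°–186.7°] cycloidal, h=10: full span → s += 10 → s = 10.0000
seg 2 [186.7°–210.6°] simple-harmonic, h=-10: full span → s += -10 → s = 0.0000
seg 3 [210.6°–300°] dwell: s stays 0.0000
seg 4 [300°–360°] cycloidal, h=18: θ=306.9° here. β=6.9, B=60. 18·(0.1150 − sin(2π·0.1150)/(2π)) = 0.1755 → s = 0.1755

0.1755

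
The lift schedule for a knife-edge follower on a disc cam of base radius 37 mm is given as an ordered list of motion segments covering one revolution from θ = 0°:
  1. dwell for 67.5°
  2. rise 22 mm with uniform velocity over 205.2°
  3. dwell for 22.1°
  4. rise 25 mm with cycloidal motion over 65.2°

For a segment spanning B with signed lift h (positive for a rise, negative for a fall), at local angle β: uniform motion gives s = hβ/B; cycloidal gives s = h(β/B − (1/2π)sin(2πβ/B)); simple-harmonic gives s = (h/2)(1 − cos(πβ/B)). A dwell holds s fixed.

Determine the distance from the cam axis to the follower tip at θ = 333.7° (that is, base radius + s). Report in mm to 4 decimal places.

seg 1 [0°–67.5°] dwell: s stays 0.0000
seg 2 [67.5°–272.7°] uniform, h=22: full span → s += 22 → s = 22.0000
seg 3 [272.7°–294.8°] dwell: s stays 22.0000
seg 4 [294.8°–360°] cycloidal, h=25: θ=333.7° here. β=38.9, B=65.2. 25·(0.5966 − sin(2π·0.5966)/(2π)) = 17.1856 → s = 39.1856
radial distance = base radius + s = 37 + 39.1856 = 76.1856

76.1856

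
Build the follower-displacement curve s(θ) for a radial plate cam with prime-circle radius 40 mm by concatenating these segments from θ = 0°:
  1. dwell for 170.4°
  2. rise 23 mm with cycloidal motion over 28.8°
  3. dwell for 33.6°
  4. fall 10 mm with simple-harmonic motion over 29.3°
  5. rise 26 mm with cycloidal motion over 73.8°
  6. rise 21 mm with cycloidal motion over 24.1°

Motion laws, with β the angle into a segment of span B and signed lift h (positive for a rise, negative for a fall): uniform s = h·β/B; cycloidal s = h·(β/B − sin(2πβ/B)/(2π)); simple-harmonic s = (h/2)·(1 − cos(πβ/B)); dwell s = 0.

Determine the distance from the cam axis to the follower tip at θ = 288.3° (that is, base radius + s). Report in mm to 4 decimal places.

seg 1 [0°–170.4°] dwell: s stays 0.0000
seg 2 [170.4°–199.2°] cycloidal, h=23: full span → s += 23 → s = 23.0000
seg 3 [199.2°–232.8°] dwell: s stays 23.0000
seg 4 [232.8°–262.1°] simple-harmonic, h=-10: full span → s += -10 → s = 13.0000
seg 5 [262.1°–335.9°] cycloidal, h=26: θ=288.3° here. β=26.2, B=73.8. 26·(0.3550 − sin(2π·0.3550)/(2π)) = 5.9609 → s = 18.9609
radial distance = base radius + s = 40 + 18.9609 = 58.9609

58.9609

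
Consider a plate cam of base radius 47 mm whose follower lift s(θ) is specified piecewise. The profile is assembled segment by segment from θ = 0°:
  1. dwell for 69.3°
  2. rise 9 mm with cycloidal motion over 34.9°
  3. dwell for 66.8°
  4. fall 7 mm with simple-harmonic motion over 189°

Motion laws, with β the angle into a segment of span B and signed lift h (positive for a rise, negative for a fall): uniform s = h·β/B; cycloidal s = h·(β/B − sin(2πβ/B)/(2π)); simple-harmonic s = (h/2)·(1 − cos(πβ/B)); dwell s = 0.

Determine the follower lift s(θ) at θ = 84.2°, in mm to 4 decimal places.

seg 1 [0°–69.3°] dwell: s stays 0.0000
seg 2 [69.3°–104.2°] cycloidal, h=9: θ=84.2° here. β=14.9, B=34.9. 9·(0.4269 − sin(2π·0.4269)/(2π)) = 3.2077 → s = 3.2077

3.2077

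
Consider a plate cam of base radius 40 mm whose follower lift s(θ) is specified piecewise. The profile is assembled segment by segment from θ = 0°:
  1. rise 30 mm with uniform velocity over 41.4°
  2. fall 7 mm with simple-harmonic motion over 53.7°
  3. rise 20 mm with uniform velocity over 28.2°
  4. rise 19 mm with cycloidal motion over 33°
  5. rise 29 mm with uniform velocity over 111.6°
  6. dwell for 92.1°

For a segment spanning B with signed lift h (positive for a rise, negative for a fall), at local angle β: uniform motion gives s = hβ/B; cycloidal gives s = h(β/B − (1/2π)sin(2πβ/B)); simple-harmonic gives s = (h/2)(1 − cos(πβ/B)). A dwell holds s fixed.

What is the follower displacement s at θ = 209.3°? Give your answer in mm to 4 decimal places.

seg 1 [0°–41.4°] uniform, h=30: full span → s += 30 → s = 30.0000
seg 2 [41.4°–95.1°] simple-harmonic, h=-7: full span → s += -7 → s = 23.0000
seg 3 [95.1°–123.3°] uniform, h=20: full span → s += 20 → s = 43.0000
seg 4 [123.3°–156.3°] cycloidal, h=19: full span → s += 19 → s = 62.0000
seg 5 [156.3°–267.9°] uniform, h=29: θ=209.3° here. β=53, B=111.6. 29·53/111.6 = 13.7724 → s = 75.7724

75.7724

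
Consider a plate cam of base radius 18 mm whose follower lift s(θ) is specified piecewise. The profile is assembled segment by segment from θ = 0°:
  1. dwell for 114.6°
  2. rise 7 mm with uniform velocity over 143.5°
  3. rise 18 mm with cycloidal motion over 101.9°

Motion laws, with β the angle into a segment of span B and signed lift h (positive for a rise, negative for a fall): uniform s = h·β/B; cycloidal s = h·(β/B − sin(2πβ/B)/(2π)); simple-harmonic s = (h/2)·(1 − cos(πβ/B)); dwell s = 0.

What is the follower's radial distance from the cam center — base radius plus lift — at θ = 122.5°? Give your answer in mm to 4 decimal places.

seg 1 [0°–114.6°] dwell: s stays 0.0000
seg 2 [114.6°–258.1°] uniform, h=7: θ=122.5° here. β=7.9, B=143.5. 7·7.9/143.5 = 0.3854 → s = 0.3854
radial distance = base radius + s = 18 + 0.3854 = 18.3854

18.3854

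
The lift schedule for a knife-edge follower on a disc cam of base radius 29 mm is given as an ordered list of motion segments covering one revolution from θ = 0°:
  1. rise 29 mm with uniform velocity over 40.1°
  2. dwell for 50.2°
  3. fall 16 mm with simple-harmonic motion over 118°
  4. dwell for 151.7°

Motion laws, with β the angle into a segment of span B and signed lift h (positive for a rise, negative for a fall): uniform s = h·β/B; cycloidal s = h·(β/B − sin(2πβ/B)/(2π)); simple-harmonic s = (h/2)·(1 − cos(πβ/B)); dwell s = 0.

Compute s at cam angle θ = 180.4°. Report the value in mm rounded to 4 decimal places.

seg 1 [0°–40.1°] uniform, h=29: full span → s += 29 → s = 29.0000
seg 2 [40.1°–90.3°] dwell: s stays 29.0000
seg 3 [90.3°–208.3°] simple-harmonic, h=-16: θ=180.4° here. β=90.1, B=118. -16/2·(1 − cos(π·0.7636)) = -13.8926 → s = 15.1074

15.1074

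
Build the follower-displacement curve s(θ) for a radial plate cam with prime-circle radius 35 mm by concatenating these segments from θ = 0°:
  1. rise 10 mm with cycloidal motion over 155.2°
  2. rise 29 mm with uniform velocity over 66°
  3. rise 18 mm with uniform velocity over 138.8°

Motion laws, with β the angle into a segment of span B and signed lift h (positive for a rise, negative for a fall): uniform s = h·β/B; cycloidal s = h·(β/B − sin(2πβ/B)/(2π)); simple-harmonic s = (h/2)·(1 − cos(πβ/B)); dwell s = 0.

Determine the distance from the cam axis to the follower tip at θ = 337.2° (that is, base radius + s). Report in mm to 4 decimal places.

seg 1 [0°–155.2°] cycloidal, h=10: full span → s += 10 → s = 10.0000
seg 2 [155.2°–221.2°] uniform, h=29: full span → s += 29 → s = 39.0000
seg 3 [221.2°–360°] uniform, h=18: θ=337.2° here. β=116, B=138.8. 18·116/138.8 = 15.0432 → s = 54.0432
radial distance = base radius + s = 35 + 54.0432 = 89.0432

89.0432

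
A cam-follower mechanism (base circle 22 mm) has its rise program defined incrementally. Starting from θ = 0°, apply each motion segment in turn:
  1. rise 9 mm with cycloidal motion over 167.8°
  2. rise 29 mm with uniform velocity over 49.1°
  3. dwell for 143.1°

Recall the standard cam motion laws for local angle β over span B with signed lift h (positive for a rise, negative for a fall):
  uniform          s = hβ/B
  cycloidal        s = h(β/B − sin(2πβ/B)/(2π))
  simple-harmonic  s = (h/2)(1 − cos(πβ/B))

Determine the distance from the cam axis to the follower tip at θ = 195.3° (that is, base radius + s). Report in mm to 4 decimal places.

seg 1 [0°–167.8°] cycloidal, h=9: full span → s += 9 → s = 9.0000
seg 2 [167.8°–216.9°] uniform, h=29: θ=195.3° here. β=27.5, B=49.1. 29·27.5/49.1 = 16.2424 → s = 25.2424
radial distance = base radius + s = 22 + 25.2424 = 47.2424

47.2424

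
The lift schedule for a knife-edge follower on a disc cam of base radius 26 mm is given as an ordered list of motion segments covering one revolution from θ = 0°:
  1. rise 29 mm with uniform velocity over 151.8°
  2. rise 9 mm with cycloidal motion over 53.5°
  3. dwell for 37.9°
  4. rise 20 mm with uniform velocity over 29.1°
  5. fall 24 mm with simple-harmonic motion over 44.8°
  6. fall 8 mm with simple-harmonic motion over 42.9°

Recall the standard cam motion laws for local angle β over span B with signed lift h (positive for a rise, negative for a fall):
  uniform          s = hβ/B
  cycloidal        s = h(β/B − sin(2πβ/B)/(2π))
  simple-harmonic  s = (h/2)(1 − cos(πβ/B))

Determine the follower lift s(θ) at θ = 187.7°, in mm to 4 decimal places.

seg 1 [0°–151.8°] uniform, h=29: full span → s += 29 → s = 29.0000
seg 2 [151.8°–205.3°] cycloidal, h=9: θ=187.7° here. β=35.9, B=53.5. 9·(0.6710 − sin(2π·0.6710)/(2π)) = 7.2989 → s = 36.2989

36.2989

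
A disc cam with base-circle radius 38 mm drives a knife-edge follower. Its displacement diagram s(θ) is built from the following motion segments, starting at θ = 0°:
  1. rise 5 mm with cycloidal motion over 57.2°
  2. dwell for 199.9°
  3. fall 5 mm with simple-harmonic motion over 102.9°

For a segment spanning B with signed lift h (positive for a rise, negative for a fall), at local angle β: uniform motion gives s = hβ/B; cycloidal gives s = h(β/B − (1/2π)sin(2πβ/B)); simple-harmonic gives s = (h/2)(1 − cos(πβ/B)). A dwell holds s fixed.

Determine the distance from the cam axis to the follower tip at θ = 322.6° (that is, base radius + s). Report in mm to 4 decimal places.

seg 1 [0°–57.2°] cycloidal, h=5: full span → s += 5 → s = 5.0000
seg 2 [57.2°–257.1°] dwell: s stays 5.0000
seg 3 [257.1°–360°] simple-harmonic, h=-5: θ=322.6° here. β=65.5, B=102.9. -5/2·(1 − cos(π·0.6365)) = -3.5398 → s = 1.4602
radial distance = base radius + s = 38 + 1.4602 = 39.4602

39.4602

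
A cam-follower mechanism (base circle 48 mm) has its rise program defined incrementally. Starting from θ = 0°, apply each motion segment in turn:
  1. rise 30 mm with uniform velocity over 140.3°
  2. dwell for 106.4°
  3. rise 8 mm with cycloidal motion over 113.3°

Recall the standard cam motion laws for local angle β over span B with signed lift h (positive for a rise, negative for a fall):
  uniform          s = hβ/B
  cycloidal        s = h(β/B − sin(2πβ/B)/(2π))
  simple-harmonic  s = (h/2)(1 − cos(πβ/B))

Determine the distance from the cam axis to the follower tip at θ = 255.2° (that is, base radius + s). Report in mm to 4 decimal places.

seg 1 [0°–140.3°] uniform, h=30: full span → s += 30 → s = 30.0000
seg 2 [140.3°–246.7°] dwell: s stays 30.0000
seg 3 [246.7°–360°] cycloidal, h=8: θ=255.2° here. β=8.5, B=113.3. 8·(0.0750 − sin(2π·0.0750)/(2π)) = 0.0220 → s = 30.0220
radial distance = base radius + s = 48 + 30.0220 = 78.0220

78.0220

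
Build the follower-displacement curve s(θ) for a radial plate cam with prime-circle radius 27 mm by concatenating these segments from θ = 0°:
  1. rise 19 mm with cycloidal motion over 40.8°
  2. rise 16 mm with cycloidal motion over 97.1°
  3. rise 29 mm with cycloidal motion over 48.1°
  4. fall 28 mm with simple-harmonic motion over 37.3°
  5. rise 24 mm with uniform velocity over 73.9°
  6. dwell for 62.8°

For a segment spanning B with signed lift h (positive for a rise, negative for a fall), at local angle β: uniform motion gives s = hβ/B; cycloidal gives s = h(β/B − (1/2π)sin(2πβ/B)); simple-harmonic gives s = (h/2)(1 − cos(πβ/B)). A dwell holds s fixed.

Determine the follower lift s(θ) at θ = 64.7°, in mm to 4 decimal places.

seg 1 [0°–40.8°] cycloidal, h=19: full span → s += 19 → s = 19.0000
seg 2 [40.8°–137.9°] cycloidal, h=16: θ=64.7° here. β=23.9, B=97.1. 16·(0.2461 − sin(2π·0.2461)/(2π)) = 1.3925 → s = 20.3925

20.3925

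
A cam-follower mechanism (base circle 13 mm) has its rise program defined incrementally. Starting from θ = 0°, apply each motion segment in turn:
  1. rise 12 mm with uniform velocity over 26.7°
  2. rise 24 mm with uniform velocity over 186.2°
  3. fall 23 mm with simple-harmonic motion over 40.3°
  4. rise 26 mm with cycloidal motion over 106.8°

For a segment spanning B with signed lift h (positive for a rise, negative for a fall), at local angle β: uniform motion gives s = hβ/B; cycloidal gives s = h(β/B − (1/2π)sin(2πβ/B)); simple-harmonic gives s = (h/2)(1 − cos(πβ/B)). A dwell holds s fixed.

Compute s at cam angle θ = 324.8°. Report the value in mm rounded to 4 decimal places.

seg 1 [0°–26.7°] uniform, h=12: full span → s += 12 → s = 12.0000
seg 2 [26.7°–212.9°] uniform, h=24: full span → s += 24 → s = 36.0000
seg 3 [212.9°–253.2°] simple-harmonic, h=-23: full span → s += -23 → s = 13.0000
seg 4 [253.2°–360°] cycloidal, h=26: θ=324.8° here. β=71.6, B=106.8. 26·(0.6704 − sin(2π·0.6704)/(2π)) = 21.0620 → s = 34.0620

34.0620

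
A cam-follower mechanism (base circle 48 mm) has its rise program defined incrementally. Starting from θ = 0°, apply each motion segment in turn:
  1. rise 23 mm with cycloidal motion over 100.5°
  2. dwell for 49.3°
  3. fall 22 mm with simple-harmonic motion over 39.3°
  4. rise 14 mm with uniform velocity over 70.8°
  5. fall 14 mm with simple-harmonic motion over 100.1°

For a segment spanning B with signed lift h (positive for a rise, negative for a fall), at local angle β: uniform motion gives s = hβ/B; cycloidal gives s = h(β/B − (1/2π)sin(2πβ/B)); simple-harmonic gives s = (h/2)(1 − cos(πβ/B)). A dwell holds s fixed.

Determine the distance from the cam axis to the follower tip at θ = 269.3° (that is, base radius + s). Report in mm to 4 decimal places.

seg 1 [0°–100.5°] cycloidal, h=23: full span → s += 23 → s = 23.0000
seg 2 [100.5°–149.8°] dwell: s stays 23.0000
seg 3 [149.8°–189.1°] simple-harmonic, h=-22: full span → s += -22 → s = 1.0000
seg 4 [189.1°–259.9°] uniform, h=14: full span → s += 14 → s = 15.0000
seg 5 [259.9°–360°] simple-harmonic, h=-14: θ=269.3° here. β=9.4, B=100.1. -14/2·(1 − cos(π·0.0939)) = -0.3024 → s = 14.6976
radial distance = base radius + s = 48 + 14.6976 = 62.6976

62.6976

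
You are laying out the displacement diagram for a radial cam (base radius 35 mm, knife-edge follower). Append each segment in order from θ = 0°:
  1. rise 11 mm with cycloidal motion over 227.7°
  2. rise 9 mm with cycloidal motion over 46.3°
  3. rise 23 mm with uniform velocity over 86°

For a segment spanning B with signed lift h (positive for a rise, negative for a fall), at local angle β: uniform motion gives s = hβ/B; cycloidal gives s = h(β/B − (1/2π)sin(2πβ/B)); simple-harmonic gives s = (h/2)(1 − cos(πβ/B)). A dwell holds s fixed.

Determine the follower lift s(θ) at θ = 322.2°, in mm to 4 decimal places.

seg 1 [0°–227.7°] cycloidal, h=11: full span → s += 11 → s = 11.0000
seg 2 [227.7°–274°] cycloidal, h=9: full span → s += 9 → s = 20.0000
seg 3 [274°–360°] uniform, h=23: θ=322.2° here. β=48.2, B=86. 23·48.2/86 = 12.8907 → s = 32.8907

32.8907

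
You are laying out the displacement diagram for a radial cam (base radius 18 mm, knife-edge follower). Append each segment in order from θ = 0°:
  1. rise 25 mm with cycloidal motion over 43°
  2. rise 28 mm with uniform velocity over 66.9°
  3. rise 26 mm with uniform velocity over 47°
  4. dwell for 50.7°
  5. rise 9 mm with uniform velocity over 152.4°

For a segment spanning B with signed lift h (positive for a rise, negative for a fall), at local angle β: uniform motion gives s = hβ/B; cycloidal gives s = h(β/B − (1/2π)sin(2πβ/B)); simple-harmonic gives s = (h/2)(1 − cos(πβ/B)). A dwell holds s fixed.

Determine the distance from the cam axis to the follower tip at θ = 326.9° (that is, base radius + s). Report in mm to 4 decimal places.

seg 1 [0°–43°] cycloidal, h=25: full span → s += 25 → s = 25.0000
seg 2 [43°–109.9°] uniform, h=28: full span → s += 28 → s = 53.0000
seg 3 [109.9°–156.9°] uniform, h=26: full span → s += 26 → s = 79.0000
seg 4 [156.9°–207.6°] dwell: s stays 79.0000
seg 5 [207.6°–360°] uniform, h=9: θ=326.9° here. β=119.3, B=152.4. 9·119.3/152.4 = 7.0453 → s = 86.0453
radial distance = base radius + s = 18 + 86.0453 = 104.0453

104.0453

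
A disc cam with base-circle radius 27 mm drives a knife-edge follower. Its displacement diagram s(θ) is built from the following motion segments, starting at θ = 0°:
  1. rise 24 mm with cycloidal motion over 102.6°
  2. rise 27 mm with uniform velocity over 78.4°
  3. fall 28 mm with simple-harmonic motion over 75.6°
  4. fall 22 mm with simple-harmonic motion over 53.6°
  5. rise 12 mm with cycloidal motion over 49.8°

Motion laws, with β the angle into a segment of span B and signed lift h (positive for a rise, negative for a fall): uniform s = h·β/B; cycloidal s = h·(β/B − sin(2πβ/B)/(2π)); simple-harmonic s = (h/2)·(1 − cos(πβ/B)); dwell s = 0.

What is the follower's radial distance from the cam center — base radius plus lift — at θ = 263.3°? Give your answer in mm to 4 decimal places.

seg 1 [0°–102.6°] cycloidal, h=24: full span → s += 24 → s = 24.0000
seg 2 [102.6°–181°] uniform, h=27: full span → s += 27 → s = 51.0000
seg 3 [181°–256.6°] simple-harmonic, h=-28: full span → s += -28 → s = 23.0000
seg 4 [256.6°–310.2°] simple-harmonic, h=-22: θ=263.3° here. β=6.7, B=53.6. -22/2·(1 − cos(π·0.1250)) = -0.8373 → s = 22.1627
radial distance = base radius + s = 27 + 22.1627 = 49.1627

49.1627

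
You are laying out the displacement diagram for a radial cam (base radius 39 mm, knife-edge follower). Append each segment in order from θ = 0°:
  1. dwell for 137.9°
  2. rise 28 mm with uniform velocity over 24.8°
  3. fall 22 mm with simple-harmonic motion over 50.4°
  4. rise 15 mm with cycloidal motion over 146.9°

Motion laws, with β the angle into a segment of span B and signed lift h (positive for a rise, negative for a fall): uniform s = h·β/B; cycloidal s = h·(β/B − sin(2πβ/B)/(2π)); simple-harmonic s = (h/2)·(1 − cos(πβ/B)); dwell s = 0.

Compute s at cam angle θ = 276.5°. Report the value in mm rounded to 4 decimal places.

seg 1 [0°–137.9°] dwell: s stays 0.0000
seg 2 [137.9°–162.7°] uniform, h=28: full span → s += 28 → s = 28.0000
seg 3 [162.7°–213.1°] simple-harmonic, h=-22: full span → s += -22 → s = 6.0000
seg 4 [213.1°–360°] cycloidal, h=15: θ=276.5° here. β=63.4, B=146.9. 15·(0.4316 − sin(2π·0.4316)/(2π)) = 5.4789 → s = 11.4789

11.4789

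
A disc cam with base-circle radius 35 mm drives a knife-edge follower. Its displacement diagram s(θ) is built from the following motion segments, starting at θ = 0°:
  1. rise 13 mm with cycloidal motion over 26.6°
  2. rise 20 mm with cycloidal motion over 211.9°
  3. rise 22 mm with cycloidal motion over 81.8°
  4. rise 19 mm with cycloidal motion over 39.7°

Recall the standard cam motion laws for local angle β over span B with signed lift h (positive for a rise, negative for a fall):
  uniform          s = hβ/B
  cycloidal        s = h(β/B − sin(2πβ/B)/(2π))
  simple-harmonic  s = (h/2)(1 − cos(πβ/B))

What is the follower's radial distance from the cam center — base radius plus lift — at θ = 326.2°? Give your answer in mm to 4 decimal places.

seg 1 [0°–26.6°] cycloidal, h=13: full span → s += 13 → s = 13.0000
seg 2 [26.6°–238.5°] cycloidal, h=20: full span → s += 20 → s = 33.0000
seg 3 [238.5°–320.3°] cycloidal, h=22: full span → s += 22 → s = 55.0000
seg 4 [320.3°–360°] cycloidal, h=19: θ=326.2° here. β=5.9, B=39.7. 19·(0.1486 − sin(2π·0.1486)/(2π)) = 0.3928 → s = 55.3928
radial distance = base radius + s = 35 + 55.3928 = 90.3928

90.3928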